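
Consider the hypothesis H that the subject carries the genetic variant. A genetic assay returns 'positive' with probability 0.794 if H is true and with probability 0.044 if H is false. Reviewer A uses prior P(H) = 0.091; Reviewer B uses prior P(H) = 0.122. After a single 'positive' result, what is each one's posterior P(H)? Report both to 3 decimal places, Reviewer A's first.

Reviewer A: 0.644; Reviewer B: 0.715

The likelihood ratio for a 'positive' result is 0.794/0.044 = 18.045.
Reviewer A: prior odds 0.091/0.909 = 0.10011; posterior odds 1.8065; posterior probability 0.644.
Reviewer B: prior odds 0.122/0.878 = 0.13895; posterior odds 2.5075; posterior probability 0.715.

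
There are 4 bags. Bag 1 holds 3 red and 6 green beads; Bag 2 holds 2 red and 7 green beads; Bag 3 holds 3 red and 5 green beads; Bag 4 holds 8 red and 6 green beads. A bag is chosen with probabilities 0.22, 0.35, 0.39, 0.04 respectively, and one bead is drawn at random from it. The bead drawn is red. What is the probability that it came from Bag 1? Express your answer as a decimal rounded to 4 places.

Posterior probability ≈ 0.2290

P(red|Bag 1) = 0.3333; P(red|Bag 2) = 0.2222; P(red|Bag 3) = 0.375; P(red|Bag 4) = 0.5714.
Prior × likelihood for each source: 0.22·0.3333=0.07333, 0.35·0.2222=0.07778, 0.39·0.375=0.1462, 0.04·0.5714=0.02286. Summing gives P(red) = 0.32022.
P(Bag 1 | red) = 0.07333 / 0.32022 = 0.2290.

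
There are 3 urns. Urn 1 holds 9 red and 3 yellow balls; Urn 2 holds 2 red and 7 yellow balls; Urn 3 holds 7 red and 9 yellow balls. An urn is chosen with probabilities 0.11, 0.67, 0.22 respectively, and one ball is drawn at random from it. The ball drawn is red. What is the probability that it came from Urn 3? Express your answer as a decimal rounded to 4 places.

Tabulate prior·likelihood by source: [1] prior 0.11, lik 0.75, product 0.08250; [2] prior 0.67, lik 0.2222, product 0.1489; [3] prior 0.22, lik 0.4375, product 0.09625.
Normalizing constant = 0.32764; the posterior for Urn 3 is its product over the sum, 0.09625/0.32764 = 0.2938.

Posterior probability ≈ 0.2938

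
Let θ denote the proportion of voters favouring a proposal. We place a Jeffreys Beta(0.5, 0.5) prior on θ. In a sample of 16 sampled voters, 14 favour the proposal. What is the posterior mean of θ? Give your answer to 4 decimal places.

Posterior mean ≈ 0.8529

Observing 14 successes and 2 failures updates Beta(0.5, 0.5) by adding the success and failure counts to the two shape parameters: α = 0.5+14 = 14.5, β = 0.5+2 = 2.5.
E[θ | data] = 14.5/(14.5+2.5) = 0.8529.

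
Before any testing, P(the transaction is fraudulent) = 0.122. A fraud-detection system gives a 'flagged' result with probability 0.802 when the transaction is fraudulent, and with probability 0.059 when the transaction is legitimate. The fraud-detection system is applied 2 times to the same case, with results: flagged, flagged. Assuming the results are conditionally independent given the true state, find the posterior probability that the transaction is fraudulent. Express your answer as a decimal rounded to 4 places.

Posterior P(H) ≈ 0.9625

With H the event that the transaction is fraudulent, the joint likelihood of the observed sequence is P(data|H) = 0.802·0.802 = 0.64320 and P(data|¬H) = 0.059·0.059 = 0.0034810.
Bayes: P(H|data) = 0.122·0.64320 / (0.122·0.64320 + 0.878·0.0034810) = 0.078471/0.081527 = 0.9625.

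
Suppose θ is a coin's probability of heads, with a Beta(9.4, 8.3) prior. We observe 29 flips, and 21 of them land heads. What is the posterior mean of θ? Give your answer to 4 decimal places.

Posterior mean ≈ 0.6510

The binomial likelihood is conjugate to the Beta prior: with 21 successes and 8 failures, the posterior is Beta(9.4+21, 8.3+8) = Beta(30.4, 16.3).
E[θ | data] = 30.4/(30.4+16.3) = 0.6510.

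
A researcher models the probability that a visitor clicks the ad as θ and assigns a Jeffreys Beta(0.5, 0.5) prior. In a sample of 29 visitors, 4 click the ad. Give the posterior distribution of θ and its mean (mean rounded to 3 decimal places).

The binomial likelihood is conjugate to the Beta prior: with 4 successes and 25 failures, the posterior is Beta(0.5+4, 0.5+25) = Beta(4.5, 25.5).
Posterior mean = α/(α+β) = 4.5/30 = 0.150.

Posterior: Beta(4.5, 25.5); mean ≈ 0.150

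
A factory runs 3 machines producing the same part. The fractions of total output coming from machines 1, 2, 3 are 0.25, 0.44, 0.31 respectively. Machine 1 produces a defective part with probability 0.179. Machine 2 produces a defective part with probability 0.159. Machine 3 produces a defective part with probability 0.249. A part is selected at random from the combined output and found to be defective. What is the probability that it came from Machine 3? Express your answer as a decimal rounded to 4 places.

Posterior probability ≈ 0.4022

P(defective|M1) = 0.179; P(defective|M2) = 0.159; P(defective|M3) = 0.249.
Prior × likelihood for each source: 0.25·0.179=0.04475, 0.44·0.159=0.06996, 0.31·0.249=0.07719. Summing gives P(defective) = 0.19190.
P(Machine 3 | defective) = 0.07719 / 0.19190 = 0.4022.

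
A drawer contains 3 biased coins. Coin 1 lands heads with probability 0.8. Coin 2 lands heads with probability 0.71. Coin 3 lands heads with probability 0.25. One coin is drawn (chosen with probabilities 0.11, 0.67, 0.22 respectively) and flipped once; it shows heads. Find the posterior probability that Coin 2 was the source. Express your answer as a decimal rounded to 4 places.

P(heads|C1) = 0.8; P(heads|C2) = 0.71; P(heads|C3) = 0.25.
Prior × likelihood for each source: 0.11·0.8=0.08800, 0.67·0.71=0.4757, 0.22·0.25=0.05500. Summing gives P(heads) = 0.61870.
P(Coin 2 | heads) = 0.4757 / 0.61870 = 0.7689.

Posterior probability ≈ 0.7689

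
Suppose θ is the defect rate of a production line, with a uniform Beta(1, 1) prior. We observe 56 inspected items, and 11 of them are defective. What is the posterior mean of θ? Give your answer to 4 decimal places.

The binomial likelihood is conjugate to the Beta prior: with 11 successes and 45 failures, the posterior is Beta(1+11, 1+45) = Beta(12, 46).
E[θ | data] = 12/(12+46) = 0.2069.

Posterior mean ≈ 0.2069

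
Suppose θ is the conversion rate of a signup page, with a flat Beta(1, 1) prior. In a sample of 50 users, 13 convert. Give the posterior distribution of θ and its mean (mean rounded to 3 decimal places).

Observing 13 successes and 37 failures updates Beta(1, 1) by adding the success and failure counts to the two shape parameters: α = 1+13 = 14, β = 1+37 = 38.
Posterior mean = α/(α+β) = 14/52 = 0.269.

Posterior: Beta(14, 38); mean ≈ 0.269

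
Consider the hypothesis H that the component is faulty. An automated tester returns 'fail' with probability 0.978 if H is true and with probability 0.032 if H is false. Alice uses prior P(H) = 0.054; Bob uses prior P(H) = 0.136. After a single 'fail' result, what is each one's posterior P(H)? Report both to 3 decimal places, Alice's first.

P('+'|H) = 0.978, P('+'|¬H) = 0.032.
Alice: numerator 0.978·0.054 = 0.052812; evidence = 0.052812+0.032·0.946 = 0.083084; posterior = 0.636.
Bob: numerator 0.978·0.136 = 0.13301; evidence = 0.13301+0.032·0.864 = 0.16066; posterior = 0.828.

Alice: 0.636; Bob: 0.828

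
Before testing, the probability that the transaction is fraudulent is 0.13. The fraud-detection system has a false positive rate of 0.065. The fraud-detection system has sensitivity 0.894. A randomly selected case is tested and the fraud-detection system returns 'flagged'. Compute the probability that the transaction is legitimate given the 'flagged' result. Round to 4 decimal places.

P(¬H | E) ≈ 0.3273

Write H for 'the transaction is fraudulent'. Prior odds H:¬H = 0.13/0.87 = 0.14943. For the 'flagged' outcome, the likelihood ratio is 0.894/0.065 = 13.754.
Posterior odds = 0.14943 × 13.754 = 2.0552, so P(H|E) = 2.0552/(1+2.0552) = 0.6727. Then P(¬H|E) = 1 − 0.6727 = 0.3273.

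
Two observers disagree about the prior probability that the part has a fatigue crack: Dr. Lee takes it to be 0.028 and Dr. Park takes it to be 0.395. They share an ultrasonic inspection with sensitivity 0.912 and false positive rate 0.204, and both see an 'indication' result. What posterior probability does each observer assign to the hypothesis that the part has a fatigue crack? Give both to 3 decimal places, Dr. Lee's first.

Dr. Lee: 0.114; Dr. Park: 0.745

P('+'|H) = 0.912, P('+'|¬H) = 0.204.
Dr. Lee: numerator 0.912·0.028 = 0.025536; evidence = 0.025536+0.204·0.972 = 0.22382; posterior = 0.114.
Dr. Park: numerator 0.912·0.395 = 0.36024; evidence = 0.36024+0.204·0.605 = 0.48366; posterior = 0.745.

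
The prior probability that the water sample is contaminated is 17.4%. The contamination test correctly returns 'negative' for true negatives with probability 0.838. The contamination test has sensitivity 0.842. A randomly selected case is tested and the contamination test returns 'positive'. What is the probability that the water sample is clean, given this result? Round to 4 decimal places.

P(¬H | E) ≈ 0.4774

Write H for 'the water sample is contaminated'. Prior odds H:¬H = 0.174/0.826 = 0.21065. For the 'positive' outcome, the likelihood ratio is 0.842/0.162 = 5.1975.
Posterior odds = 0.21065 × 5.1975 = 1.0949, so P(H|E) = 1.0949/(1+1.0949) = 0.5226. Then P(¬H|E) = 1 − 0.5226 = 0.4774.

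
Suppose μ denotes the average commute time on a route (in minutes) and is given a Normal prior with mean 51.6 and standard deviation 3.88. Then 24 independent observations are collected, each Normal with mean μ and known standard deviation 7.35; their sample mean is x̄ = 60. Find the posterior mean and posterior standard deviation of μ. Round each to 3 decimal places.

With known σ, the Normal prior is conjugate. Weight on the data is w = (n/σ²)/(n/σ² + 1/τ₀²) = 0.444259/(0.444259+0.0664258) = 0.86993.
Posterior mean = w·x̄ + (1−w)·μ₀ = 0.86993·60 + 0.13007·51.6 = 58.907. Posterior variance = 1/(0.444259+0.0664258) = 1.95815, so SD = 1.399.

Posterior mean ≈ 58.907; posterior SD ≈ 1.399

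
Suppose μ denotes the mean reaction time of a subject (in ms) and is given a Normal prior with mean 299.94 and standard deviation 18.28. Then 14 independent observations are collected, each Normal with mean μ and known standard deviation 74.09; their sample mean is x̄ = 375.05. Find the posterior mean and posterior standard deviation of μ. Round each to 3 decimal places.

With known σ, the Normal prior is conjugate. Weight on the data is w = (n/σ²)/(n/σ² + 1/τ₀²) = 0.00255040/(0.00255040+0.00299259) = 0.46011.
Posterior mean = w·x̄ + (1−w)·μ₀ = 0.46011·375.05 + 0.53989·299.94 = 334.499. Posterior variance = 1/(0.00255040+0.00299259) = 180.408, so SD = 13.432.

Posterior mean ≈ 334.499; posterior SD ≈ 13.432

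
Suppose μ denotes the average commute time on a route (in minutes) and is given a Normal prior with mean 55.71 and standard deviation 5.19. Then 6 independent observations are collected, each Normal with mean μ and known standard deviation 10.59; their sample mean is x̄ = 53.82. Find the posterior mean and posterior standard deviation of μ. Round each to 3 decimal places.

With known σ, the Normal prior is conjugate. Weight on the data is w = (n/σ²)/(n/σ² + 1/τ₀²) = 0.0535007/(0.0535007+0.0371249) = 0.59035.
Posterior mean = w·x̄ + (1−w)·μ₀ = 0.59035·53.82 + 0.40965·55.71 = 54.594. Posterior variance = 1/(0.0535007+0.0371249) = 11.0344, so SD = 3.322.

Posterior mean ≈ 54.594; posterior SD ≈ 3.322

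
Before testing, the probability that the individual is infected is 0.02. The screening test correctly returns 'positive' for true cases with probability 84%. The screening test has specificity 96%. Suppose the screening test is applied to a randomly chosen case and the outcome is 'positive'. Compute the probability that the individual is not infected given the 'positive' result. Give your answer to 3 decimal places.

P(¬H | E) ≈ 0.700

Let H be the event that the individual is infected. P(H) = 0.02, so P(¬H) = 0.98. With E the 'positive' result, P(E|H) = 0.84 and P(E|¬H) = 0.04.
P(E) = 0.84·0.02 + 0.04·0.98 = 0.016800 + 0.039200 = 0.056000.
By Bayes' theorem, P(H|E) = 0.016800 / 0.056000 = 0.300. Hence P(¬H|E) = 1 − 0.300 = 0.700.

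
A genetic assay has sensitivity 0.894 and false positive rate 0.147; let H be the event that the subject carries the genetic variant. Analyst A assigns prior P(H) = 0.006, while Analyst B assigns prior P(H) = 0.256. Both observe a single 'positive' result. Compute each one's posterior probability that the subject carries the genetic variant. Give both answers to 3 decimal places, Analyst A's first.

P('+'|H) = 0.894, P('+'|¬H) = 0.147.
Analyst A: numerator 0.894·0.006 = 0.0053640; evidence = 0.0053640+0.147·0.994 = 0.15148; posterior = 0.035.
Analyst B: numerator 0.894·0.256 = 0.22886; evidence = 0.22886+0.147·0.744 = 0.33823; posterior = 0.677.

Analyst A: 0.035; Analyst B: 0.677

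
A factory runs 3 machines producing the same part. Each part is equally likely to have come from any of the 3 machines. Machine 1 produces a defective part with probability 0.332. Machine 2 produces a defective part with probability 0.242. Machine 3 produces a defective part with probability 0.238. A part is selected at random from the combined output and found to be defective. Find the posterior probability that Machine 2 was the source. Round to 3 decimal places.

Posterior probability ≈ 0.298

P(defective|M1) = 0.332; P(defective|M2) = 0.242; P(defective|M3) = 0.238.
Prior × likelihood for each source: 0.333333·0.332=0.1107, 0.333333·0.242=0.08067, 0.333333·0.238=0.07933. Summing gives P(defective) = 0.27067.
P(Machine 2 | defective) = 0.08067 / 0.27067 = 0.298.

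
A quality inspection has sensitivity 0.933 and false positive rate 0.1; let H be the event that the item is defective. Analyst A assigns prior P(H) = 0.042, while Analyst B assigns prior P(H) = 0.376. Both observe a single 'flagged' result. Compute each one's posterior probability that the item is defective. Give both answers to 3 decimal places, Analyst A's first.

Analyst A: 0.290; Analyst B: 0.849

P('+'|H) = 0.933, P('+'|¬H) = 0.1.
Analyst A: numerator 0.933·0.042 = 0.039186; evidence = 0.039186+0.1·0.958 = 0.13499; posterior = 0.290.
Analyst B: numerator 0.933·0.376 = 0.35081; evidence = 0.35081+0.1·0.624 = 0.41321; posterior = 0.849.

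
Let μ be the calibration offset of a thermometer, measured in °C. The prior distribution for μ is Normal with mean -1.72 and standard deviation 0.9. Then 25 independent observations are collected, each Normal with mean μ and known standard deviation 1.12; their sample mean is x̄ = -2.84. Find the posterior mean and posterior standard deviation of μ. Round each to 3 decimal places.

With known σ, the Normal prior is conjugate. Weight on the data is w = (n/σ²)/(n/σ² + 1/τ₀²) = 19.9298/(19.9298+1.23457) = 0.94167.
Posterior mean = w·x̄ + (1−w)·μ₀ = 0.94167·-2.84 + 0.058332·-1.72 = -2.775. Posterior variance = 1/(19.9298+1.23457) = 0.0472491, so SD = 0.217.

Posterior mean ≈ -2.775; posterior SD ≈ 0.217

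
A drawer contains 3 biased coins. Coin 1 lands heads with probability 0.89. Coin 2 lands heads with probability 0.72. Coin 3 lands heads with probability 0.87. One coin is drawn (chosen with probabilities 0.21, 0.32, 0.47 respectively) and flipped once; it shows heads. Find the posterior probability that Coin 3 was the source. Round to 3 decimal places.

Posterior probability ≈ 0.495

Tabulate prior·likelihood by source: [1] prior 0.21, lik 0.89, product 0.1869; [2] prior 0.32, lik 0.72, product 0.2304; [3] prior 0.47, lik 0.87, product 0.4089.
Normalizing constant = 0.82620; the posterior for Coin 3 is its product over the sum, 0.4089/0.82620 = 0.495.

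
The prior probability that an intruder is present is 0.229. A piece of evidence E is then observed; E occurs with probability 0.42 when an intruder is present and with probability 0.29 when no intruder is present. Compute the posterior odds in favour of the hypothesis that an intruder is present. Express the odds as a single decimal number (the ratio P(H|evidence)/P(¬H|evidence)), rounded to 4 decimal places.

Posterior odds ≈ 0.4302

Prior odds = 0.229/(1−0.229) = 0.29702.
Likelihood ratio for E = 0.42/0.29 = 1.4483.
Posterior odds = prior odds × LR = 0.43016.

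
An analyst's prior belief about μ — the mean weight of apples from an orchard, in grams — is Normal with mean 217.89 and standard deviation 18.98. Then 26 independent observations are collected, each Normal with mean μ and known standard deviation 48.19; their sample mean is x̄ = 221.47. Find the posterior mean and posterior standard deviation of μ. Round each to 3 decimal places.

Posterior mean ≈ 220.759; posterior SD ≈ 8.460

Prior precision 1/τ₀² = 1/18.98² = 0.00277592; data precision n/σ² = 26/48.19² = 0.0111959.
Posterior precision = 0.00277592 + 0.0111959 = 0.0139718, giving posterior SD = 1/√0.0139718 = 8.460.
Posterior mean = (0.00277592·217.89 + 0.0111959·221.47) / 0.0139718 = 220.759.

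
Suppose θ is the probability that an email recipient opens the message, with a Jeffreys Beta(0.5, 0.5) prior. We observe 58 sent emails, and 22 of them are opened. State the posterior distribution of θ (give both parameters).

Observing 22 successes and 36 failures updates Beta(0.5, 0.5) by adding the success and failure counts to the two shape parameters: α = 0.5+22 = 22.5, β = 0.5+36 = 36.5.

Posterior: Beta(22.5, 36.5)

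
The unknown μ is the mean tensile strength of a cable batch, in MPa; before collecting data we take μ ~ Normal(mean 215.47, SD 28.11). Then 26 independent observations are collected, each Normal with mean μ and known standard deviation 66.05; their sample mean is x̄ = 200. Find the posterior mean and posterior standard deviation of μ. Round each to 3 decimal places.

Posterior mean ≈ 202.710; posterior SD ≈ 11.764

With known σ, the Normal prior is conjugate. Weight on the data is w = (n/σ²)/(n/σ² + 1/τ₀²) = 0.00595975/(0.00595975+0.00126555) = 0.82484.
Posterior mean = w·x̄ + (1−w)·μ₀ = 0.82484·200 + 0.17516·215.47 = 202.710. Posterior variance = 1/(0.00595975+0.00126555) = 138.403, so SD = 11.764.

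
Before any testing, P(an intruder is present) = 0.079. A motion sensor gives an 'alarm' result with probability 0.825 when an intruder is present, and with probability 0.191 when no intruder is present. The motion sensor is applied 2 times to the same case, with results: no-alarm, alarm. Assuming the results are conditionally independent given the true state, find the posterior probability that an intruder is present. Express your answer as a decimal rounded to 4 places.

With H the event that an intruder is present, the joint likelihood of the observed sequence is P(data|H) = 0.175·0.825 = 0.14437 and P(data|¬H) = 0.809·0.191 = 0.15452.
Bayes: P(H|data) = 0.079·0.14437 / (0.079·0.14437 + 0.921·0.15452) = 0.011406/0.15372 = 0.0742.

Posterior P(H) ≈ 0.0742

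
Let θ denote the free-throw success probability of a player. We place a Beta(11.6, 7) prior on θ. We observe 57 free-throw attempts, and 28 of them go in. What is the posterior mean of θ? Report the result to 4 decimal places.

Observing 28 successes and 29 failures updates Beta(11.6, 7) by adding the success and failure counts to the two shape parameters: α = 11.6+28 = 39.6, β = 7+29 = 36.
Posterior mean = α/(α+β) = 39.6/75.6 = 0.5238.

Posterior mean ≈ 0.5238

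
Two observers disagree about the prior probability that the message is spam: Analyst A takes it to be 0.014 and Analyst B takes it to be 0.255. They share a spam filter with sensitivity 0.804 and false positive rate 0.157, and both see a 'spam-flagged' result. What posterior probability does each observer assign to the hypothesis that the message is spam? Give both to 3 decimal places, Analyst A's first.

P('+'|H) = 0.804, P('+'|¬H) = 0.157.
Analyst A: numerator 0.804·0.014 = 0.011256; evidence = 0.011256+0.157·0.986 = 0.16606; posterior = 0.068.
Analyst B: numerator 0.804·0.255 = 0.20502; evidence = 0.20502+0.157·0.745 = 0.32199; posterior = 0.637.

Analyst A: 0.068; Analyst B: 0.637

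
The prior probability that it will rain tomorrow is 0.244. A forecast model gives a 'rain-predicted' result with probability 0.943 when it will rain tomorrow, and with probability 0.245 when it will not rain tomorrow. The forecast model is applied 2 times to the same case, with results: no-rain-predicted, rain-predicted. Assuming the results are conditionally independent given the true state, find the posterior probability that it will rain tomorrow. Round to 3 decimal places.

Posterior P(H) ≈ 0.086

Let H be the event that it will rain tomorrow; start with P(H) = 0.244. P('rain-predicted'|H) = 0.943, P('rain-predicted'|¬H) = 0.245.
Update on result 1 ('no-rain-predicted'): P(H) ← 0.057·0.2440 / (0.057·0.2440 + 0.755·0.7560) = 0.013908/0.58469 = 0.0238.
Update on result 2 ('rain-predicted'): P(H) ← 0.943·0.0238 / (0.943·0.0238 + 0.245·0.9762) = 0.022431/0.26160 = 0.0857.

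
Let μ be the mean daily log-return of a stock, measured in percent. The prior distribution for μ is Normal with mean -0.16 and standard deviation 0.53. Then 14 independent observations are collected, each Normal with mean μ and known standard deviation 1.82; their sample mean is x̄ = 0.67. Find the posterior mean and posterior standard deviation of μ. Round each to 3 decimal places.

Posterior mean ≈ 0.291; posterior SD ≈ 0.358

With known σ, the Normal prior is conjugate. Weight on the data is w = (n/σ²)/(n/σ² + 1/τ₀²) = 4.22654/(4.22654+3.55999) = 0.54280.
Posterior mean = w·x̄ + (1−w)·μ₀ = 0.54280·0.67 + 0.45720·-0.16 = 0.291. Posterior variance = 1/(4.22654+3.55999) = 0.128427, so SD = 0.358.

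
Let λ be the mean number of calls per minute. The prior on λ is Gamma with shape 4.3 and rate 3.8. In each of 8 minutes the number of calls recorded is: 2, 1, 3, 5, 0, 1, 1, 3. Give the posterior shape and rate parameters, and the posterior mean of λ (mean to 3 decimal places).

Total count ∑xᵢ = 16 over n = 8 minutes.
Gamma is conjugate to the Poisson likelihood: posterior is Gamma(shape = 4.3+16 = 20.3, rate = 3.8+8 = 11.8).
Posterior mean = shape/rate = 20.3/11.8 = 1.720.

Posterior: Gamma(shape=20.3, rate=11.8); mean ≈ 1.720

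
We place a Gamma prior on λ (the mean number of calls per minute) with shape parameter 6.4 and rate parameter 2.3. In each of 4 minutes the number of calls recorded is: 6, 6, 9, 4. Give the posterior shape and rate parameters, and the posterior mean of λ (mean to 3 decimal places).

Total count ∑xᵢ = 25 over n = 4 minutes.
Gamma is conjugate to the Poisson likelihood: posterior is Gamma(shape = 6.4+25 = 31.4, rate = 2.3+4 = 6.3).
E[λ | data] = 31.4/6.3 = 4.984.

Posterior: Gamma(shape=31.4, rate=6.3); mean ≈ 4.984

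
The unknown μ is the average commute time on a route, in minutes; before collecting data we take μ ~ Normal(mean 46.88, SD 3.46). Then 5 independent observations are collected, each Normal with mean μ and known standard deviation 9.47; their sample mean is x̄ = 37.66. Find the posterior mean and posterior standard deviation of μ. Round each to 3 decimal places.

Posterior mean ≈ 43.189; posterior SD ≈ 2.679

With known σ, the Normal prior is conjugate. Weight on the data is w = (n/σ²)/(n/σ² + 1/τ₀²) = 0.0557532/(0.0557532+0.0835310) = 0.40028.
Posterior mean = w·x̄ + (1−w)·μ₀ = 0.40028·37.66 + 0.59972·46.88 = 43.189. Posterior variance = 1/(0.0557532+0.0835310) = 7.17956, so SD = 2.679.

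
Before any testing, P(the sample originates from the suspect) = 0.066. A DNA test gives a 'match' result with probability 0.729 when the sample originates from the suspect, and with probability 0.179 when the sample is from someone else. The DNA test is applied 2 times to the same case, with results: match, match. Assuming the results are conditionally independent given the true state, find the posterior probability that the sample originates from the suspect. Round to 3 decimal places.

Posterior P(H) ≈ 0.540

Let H be the event that the sample originates from the suspect; start with P(H) = 0.066. P('match'|H) = 0.729, P('match'|¬H) = 0.179.
Update on result 1 ('match'): P(H) ← 0.729·0.0660 / (0.729·0.0660 + 0.179·0.9340) = 0.048114/0.21530 = 0.2235.
Update on result 2 ('match'): P(H) ← 0.729·0.2235 / (0.729·0.2235 + 0.179·0.7765) = 0.16291/0.30191 = 0.5396.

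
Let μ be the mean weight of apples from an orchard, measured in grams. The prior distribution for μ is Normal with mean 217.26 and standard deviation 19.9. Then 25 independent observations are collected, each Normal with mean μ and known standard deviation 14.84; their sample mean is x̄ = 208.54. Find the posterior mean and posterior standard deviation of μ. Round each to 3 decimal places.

Posterior mean ≈ 208.730; posterior SD ≈ 2.936

With known σ, the Normal prior is conjugate. Weight on the data is w = (n/σ²)/(n/σ² + 1/τ₀²) = 0.113520/(0.113520+0.00252519) = 0.97824.
Posterior mean = w·x̄ + (1−w)·μ₀ = 0.97824·208.54 + 0.021760·217.26 = 208.730. Posterior variance = 1/(0.113520+0.00252519) = 8.61734, so SD = 2.936.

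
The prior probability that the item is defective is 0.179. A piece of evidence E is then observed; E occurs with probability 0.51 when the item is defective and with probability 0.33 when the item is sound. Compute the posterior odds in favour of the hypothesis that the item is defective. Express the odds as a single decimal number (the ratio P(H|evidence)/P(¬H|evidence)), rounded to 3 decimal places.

Posterior odds ≈ 0.337

Prior odds = 0.179/(1−0.179) = 0.21803. In log-odds, ln(0.21803) = -1.5231.
Add log likelihood ratio: ln(1.5455) = 0.43532.
Posterior log-odds = -1.0878, so posterior odds = exp(-1.0878) = 0.33695.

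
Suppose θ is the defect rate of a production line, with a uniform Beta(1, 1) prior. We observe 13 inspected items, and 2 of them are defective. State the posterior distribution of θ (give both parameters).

Posterior: Beta(3, 12)

The binomial likelihood is conjugate to the Beta prior: with 2 successes and 11 failures, the posterior is Beta(1+2, 1+11) = Beta(3, 12).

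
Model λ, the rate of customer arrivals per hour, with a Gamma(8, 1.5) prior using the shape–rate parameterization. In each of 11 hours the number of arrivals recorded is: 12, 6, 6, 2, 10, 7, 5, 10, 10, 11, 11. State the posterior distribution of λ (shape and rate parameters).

The Poisson likelihood adds the total count to the shape and the number of exposure periods to the rate. Here ∑xᵢ = 90 and n = 11, so shape 8→98 and rate 1.5→12.5.

Posterior: Gamma(shape=98, rate=12.5)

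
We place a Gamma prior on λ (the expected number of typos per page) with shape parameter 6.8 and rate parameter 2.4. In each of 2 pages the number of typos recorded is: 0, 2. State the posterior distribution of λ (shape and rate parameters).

Posterior: Gamma(shape=8.8, rate=4.4)

The Poisson likelihood adds the total count to the shape and the number of exposure periods to the rate. Here ∑xᵢ = 2 and n = 2, so shape 6.8→8.8 and rate 2.4→4.4.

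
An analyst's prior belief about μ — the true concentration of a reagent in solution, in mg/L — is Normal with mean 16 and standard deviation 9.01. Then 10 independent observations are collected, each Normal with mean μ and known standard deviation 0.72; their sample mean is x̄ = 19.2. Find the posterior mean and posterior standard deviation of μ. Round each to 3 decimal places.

Prior precision 1/τ₀² = 1/9.01² = 0.0123183; data precision n/σ² = 10/0.72² = 19.2901.
Posterior precision = 0.0123183 + 19.2901 = 19.3024, giving posterior SD = 1/√19.3024 = 0.228.
Posterior mean = (0.0123183·16 + 19.2901·19.2) / 19.3024 = 19.198.

Posterior mean ≈ 19.198; posterior SD ≈ 0.228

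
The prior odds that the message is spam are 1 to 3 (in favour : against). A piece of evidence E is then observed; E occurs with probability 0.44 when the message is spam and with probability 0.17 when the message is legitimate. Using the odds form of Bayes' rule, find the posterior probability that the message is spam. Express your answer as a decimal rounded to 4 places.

Posterior probability ≈ 0.4632

Prior odds = 1/3 = 0.33333.
Likelihood ratio for E = 0.44/0.17 = 2.5882.
Posterior odds = prior odds × LR = 0.86275.
Posterior probability = odds/(1+odds) = 0.86275/1.8627 = 0.4632.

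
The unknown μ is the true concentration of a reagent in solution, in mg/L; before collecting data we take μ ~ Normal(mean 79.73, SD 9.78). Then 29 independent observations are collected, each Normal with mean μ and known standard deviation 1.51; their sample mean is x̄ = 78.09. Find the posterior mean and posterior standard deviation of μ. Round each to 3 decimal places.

Prior precision 1/τ₀² = 1/9.78² = 0.0104550; data precision n/σ² = 29/1.51² = 12.7187.
Posterior precision = 0.0104550 + 12.7187 = 12.7292, giving posterior SD = 1/√12.7292 = 0.280.
Posterior mean = (0.0104550·79.73 + 12.7187·78.09) / 12.7292 = 78.091.

Posterior mean ≈ 78.091; posterior SD ≈ 0.280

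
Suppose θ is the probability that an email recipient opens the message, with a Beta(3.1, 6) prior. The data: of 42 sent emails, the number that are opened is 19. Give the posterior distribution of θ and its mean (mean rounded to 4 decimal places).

Posterior: Beta(22.1, 29); mean ≈ 0.4325

Observing 19 successes and 23 failures updates Beta(3.1, 6) by adding the success and failure counts to the two shape parameters: α = 3.1+19 = 22.1, β = 6+23 = 29.
E[θ | data] = 22.1/(22.1+29) = 0.4325.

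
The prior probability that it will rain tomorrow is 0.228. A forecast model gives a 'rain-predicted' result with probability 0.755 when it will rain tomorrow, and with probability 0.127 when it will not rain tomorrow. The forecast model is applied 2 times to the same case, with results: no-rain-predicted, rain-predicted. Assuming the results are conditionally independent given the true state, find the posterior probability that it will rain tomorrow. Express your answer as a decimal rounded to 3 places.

With H the event that it will rain tomorrow, the joint likelihood of the observed sequence is P(data|H) = 0.245·0.755 = 0.18498 and P(data|¬H) = 0.873·0.127 = 0.11087.
Bayes: P(H|data) = 0.228·0.18498 / (0.228·0.18498 + 0.772·0.11087) = 0.042174/0.12777 = 0.3301.

Posterior P(H) ≈ 0.330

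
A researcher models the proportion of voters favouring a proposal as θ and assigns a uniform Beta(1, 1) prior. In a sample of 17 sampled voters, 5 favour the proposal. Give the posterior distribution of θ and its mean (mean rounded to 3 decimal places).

Posterior: Beta(6, 13); mean ≈ 0.316

Observing 5 successes and 12 failures updates Beta(1, 1) by adding the success and failure counts to the two shape parameters: α = 1+5 = 6, β = 1+12 = 13.
Posterior mean = α/(α+β) = 6/19 = 0.316.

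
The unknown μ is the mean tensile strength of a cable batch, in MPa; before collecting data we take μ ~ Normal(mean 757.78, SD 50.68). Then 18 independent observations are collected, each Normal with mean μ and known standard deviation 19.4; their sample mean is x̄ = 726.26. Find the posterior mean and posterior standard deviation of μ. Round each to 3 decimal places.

Prior precision 1/τ₀² = 1/50.68² = 0.00038934; data precision n/σ² = 18/19.4² = 0.0478265.
Posterior precision = 0.00038934 + 0.0478265 = 0.0482159, giving posterior SD = 1/√0.0482159 = 4.554.
Posterior mean = (0.00038934·757.78 + 0.0478265·726.26) / 0.0482159 = 726.515.

Posterior mean ≈ 726.515; posterior SD ≈ 4.554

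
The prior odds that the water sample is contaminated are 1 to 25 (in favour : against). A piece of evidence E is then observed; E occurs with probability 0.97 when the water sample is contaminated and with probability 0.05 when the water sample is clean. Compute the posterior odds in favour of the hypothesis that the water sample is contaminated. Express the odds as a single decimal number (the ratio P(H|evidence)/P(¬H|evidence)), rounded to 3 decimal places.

Posterior odds ≈ 0.776

Prior odds = 1/25 = 0.040000.
Likelihood ratio for E = 0.97/0.05 = 19.400.
Posterior odds = prior odds × LR = 0.77600.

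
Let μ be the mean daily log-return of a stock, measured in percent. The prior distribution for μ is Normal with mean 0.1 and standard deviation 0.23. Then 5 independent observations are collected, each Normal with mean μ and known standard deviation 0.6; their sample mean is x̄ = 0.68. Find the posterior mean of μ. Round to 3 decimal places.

Posterior mean ≈ 0.346

With known σ, the Normal prior is conjugate. Weight on the data is w = (n/σ²)/(n/σ² + 1/τ₀²) = 13.8889/(13.8889+18.9036) = 0.42354.
Posterior mean = w·x̄ + (1−w)·μ₀ = 0.42354·0.68 + 0.57646·0.1 = 0.346.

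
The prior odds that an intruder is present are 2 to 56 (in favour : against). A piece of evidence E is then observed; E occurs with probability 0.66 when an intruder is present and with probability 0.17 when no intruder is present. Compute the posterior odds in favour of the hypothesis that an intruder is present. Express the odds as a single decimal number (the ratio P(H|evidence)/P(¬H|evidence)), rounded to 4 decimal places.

Posterior odds ≈ 0.1387

Prior odds = 2/56 = 0.035714.
Likelihood ratio for E = 0.66/0.17 = 3.8824.
Posterior odds = prior odds × LR = 0.13866.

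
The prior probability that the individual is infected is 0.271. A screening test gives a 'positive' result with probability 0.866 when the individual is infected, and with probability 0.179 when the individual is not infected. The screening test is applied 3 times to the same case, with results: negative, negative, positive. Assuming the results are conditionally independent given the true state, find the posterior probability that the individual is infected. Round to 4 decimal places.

Let H be the event that the individual is infected; start with P(H) = 0.271. P('positive'|H) = 0.866, P('positive'|¬H) = 0.179.
Update on result 1 ('negative'): P(H) ← 0.134·0.2710 / (0.134·0.2710 + 0.821·0.7290) = 0.036314/0.63482 = 0.0572.
Update on result 2 ('negative'): P(H) ← 0.134·0.0572 / (0.134·0.0572 + 0.821·0.9428) = 0.0076652/0.78170 = 0.0098.
Update on result 3 ('positive'): P(H) ← 0.866·0.0098 / (0.866·0.0098 + 0.179·0.9902) = 0.0084919/0.18574 = 0.0457.

Posterior P(H) ≈ 0.0457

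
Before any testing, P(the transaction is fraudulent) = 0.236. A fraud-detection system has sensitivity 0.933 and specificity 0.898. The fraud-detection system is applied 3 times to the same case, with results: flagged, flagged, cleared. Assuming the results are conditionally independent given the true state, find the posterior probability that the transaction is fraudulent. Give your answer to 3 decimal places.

Posterior P(H) ≈ 0.659

Let H be the event that the transaction is fraudulent; start with P(H) = 0.236. P('flagged'|H) = 0.933, P('flagged'|¬H) = 0.102.
Update on result 1 ('flagged'): P(H) ← 0.933·0.2360 / (0.933·0.2360 + 0.102·0.7640) = 0.22019/0.29812 = 0.7386.
Update on result 2 ('flagged'): P(H) ← 0.933·0.7386 / (0.933·0.7386 + 0.102·0.2614) = 0.68911/0.71578 = 0.9627.
Update on result 3 ('cleared'): P(H) ← 0.067·0.9627 / (0.067·0.9627 + 0.898·0.0373) = 0.064504/0.097955 = 0.6585.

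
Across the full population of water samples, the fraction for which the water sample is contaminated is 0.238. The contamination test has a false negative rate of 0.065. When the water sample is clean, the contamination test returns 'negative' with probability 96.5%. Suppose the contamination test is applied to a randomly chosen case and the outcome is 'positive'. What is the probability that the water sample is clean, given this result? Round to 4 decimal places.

P(¬H | E) ≈ 0.1070

Write H for 'the water sample is contaminated'. Prior odds H:¬H = 0.238/0.762 = 0.31234. For the 'positive' outcome, the likelihood ratio is 0.935/0.035 = 26.714.
Posterior odds = 0.31234 × 26.714 = 8.3438, so P(H|E) = 8.3438/(1+8.3438) = 0.8930. Then P(¬H|E) = 1 − 0.8930 = 0.1070.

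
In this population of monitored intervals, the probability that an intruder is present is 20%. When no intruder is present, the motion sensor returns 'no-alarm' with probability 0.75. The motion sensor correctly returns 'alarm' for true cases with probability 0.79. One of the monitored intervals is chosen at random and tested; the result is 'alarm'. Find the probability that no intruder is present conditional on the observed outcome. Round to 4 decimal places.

Let H be the event that an intruder is present. P(H) = 0.2, so P(¬H) = 0.8. With E the 'alarm' result, P(E|H) = 0.79 and P(E|¬H) = 0.25.
P(E) = 0.79·0.2 + 0.25·0.8 = 0.15800 + 0.20000 = 0.35800.
By Bayes' theorem, P(H|E) = 0.15800 / 0.35800 = 0.4413. Hence P(¬H|E) = 1 − 0.4413 = 0.5587.

P(¬H | E) ≈ 0.5587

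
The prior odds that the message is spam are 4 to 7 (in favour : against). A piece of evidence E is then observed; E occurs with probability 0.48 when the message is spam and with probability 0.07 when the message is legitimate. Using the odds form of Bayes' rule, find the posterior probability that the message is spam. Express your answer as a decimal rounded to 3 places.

Prior odds = 4/7 = 0.57143. In log-odds, ln(0.57143) = -0.55962.
Add log likelihood ratio: ln(6.8571) = 1.9253.
Posterior log-odds = 1.3657, so posterior odds = exp(1.3657) = 3.9184. Converting, P(H|E) = 3.9184/4.9184 = 0.797.

Posterior probability ≈ 0.797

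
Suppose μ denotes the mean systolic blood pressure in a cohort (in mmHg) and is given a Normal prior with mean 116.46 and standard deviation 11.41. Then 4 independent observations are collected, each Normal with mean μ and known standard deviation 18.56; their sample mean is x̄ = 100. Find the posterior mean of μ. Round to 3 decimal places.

Prior precision 1/τ₀² = 1/11.41² = 0.00768119; data precision n/σ² = 4/18.56² = 0.0116119.
Posterior precision = 0.00768119 + 0.0116119 = 0.0192931.
Posterior mean = (0.00768119·116.46 + 0.0116119·100) / 0.0192931 = 106.553.

Posterior mean ≈ 106.553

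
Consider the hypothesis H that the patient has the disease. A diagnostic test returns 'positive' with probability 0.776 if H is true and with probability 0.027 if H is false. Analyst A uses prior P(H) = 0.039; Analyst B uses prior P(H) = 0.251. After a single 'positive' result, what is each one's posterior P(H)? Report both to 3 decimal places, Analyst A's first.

Analyst A: 0.538; Analyst B: 0.906

The likelihood ratio for a 'positive' result is 0.776/0.027 = 28.741.
Analyst A: prior odds 0.039/0.961 = 0.040583; posterior odds 1.1664; posterior probability 0.538.
Analyst B: prior odds 0.251/0.749 = 0.33511; posterior odds 9.6314; posterior probability 0.906.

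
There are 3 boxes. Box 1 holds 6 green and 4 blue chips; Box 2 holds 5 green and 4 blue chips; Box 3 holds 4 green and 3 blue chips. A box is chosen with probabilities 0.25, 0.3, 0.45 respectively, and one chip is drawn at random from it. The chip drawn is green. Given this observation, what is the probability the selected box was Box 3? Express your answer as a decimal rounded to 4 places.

P(green|Box 1) = 0.6; P(green|Box 2) = 0.5556; P(green|Box 3) = 0.5714.
Prior × likelihood for each source: 0.25·0.6=0.1500, 0.3·0.5556=0.1667, 0.45·0.5714=0.2571. Summing gives P(green) = 0.57381.
P(Box 3 | green) = 0.2571 / 0.57381 = 0.4481.

Posterior probability ≈ 0.4481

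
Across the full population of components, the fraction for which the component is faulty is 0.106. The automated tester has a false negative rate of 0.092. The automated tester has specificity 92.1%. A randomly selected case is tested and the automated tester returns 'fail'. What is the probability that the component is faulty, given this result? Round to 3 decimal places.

Write H for 'the component is faulty'. Prior odds H:¬H = 0.106/0.894 = 0.11857. For the 'fail' outcome, the likelihood ratio is 0.908/0.079 = 11.494.
Posterior odds = 0.11857 × 11.494 = 1.3628, so P(H|E) = 1.3628/(1+1.3628) = 0.577.

P(H | E) ≈ 0.577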